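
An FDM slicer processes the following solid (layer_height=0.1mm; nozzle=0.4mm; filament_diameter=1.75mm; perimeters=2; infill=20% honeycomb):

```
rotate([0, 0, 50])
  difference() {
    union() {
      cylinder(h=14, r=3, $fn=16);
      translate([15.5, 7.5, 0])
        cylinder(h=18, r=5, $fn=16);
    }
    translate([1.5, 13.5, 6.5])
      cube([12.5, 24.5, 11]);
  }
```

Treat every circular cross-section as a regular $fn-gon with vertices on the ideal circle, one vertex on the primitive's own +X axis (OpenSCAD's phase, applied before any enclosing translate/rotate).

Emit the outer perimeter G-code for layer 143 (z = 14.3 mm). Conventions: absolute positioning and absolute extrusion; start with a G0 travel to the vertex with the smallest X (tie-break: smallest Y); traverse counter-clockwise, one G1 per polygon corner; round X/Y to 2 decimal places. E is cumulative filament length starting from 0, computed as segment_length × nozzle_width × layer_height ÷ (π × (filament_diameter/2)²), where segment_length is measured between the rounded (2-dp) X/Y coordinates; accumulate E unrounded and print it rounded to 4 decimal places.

G0 X-0.76 Y16.26 Z14.30
G1 X-0.22 Y14.39 E0.0324
G1 X1.00 Y12.86 E0.0649
G1 X2.71 Y11.93 E0.0973
G1 X4.65 Y11.71 E0.1298
G1 X6.53 Y12.26 E0.1623
G1 X8.05 Y13.48 E0.1947
G1 X8.99 Y15.19 E0.2272
G1 X9.20 Y17.13 E0.2596
G1 X8.65 Y19.00 E0.2921
G1 X7.43 Y20.52 E0.3245
G1 X5.72 Y21.46 E0.3569
G1 X3.78 Y21.68 E0.3894
G1 X1.91 Y21.13 E0.4218
G1 X0.39 Y19.91 E0.4542
G1 X-0.55 Y18.20 E0.4867
G1 X-0.76 Y16.26 E0.5191

At z = 14.3 mm: the cylinder is not intersected at this z (z outside [0, 14]); the r=5 cylinder at (15.5, 7.5) gives a regular 16-gon of circumradius 5 (constant along its height); Merging all regions: only the r=5 cylinder at (15.5, 7.5) is present, so the union is just that shape — 1 connected region; the cube at (1.5, 13.5) (footprint 12.5×24.5) is included at this height; After the difference (first − rest): starting from that combined region, the 12.5×24.5 cube at (1.5, 13.5) misses the remaining region (no effect) — 1 connected region; (rotated 50° about Z; rotation is an isometry so areas/perimeters/island counts are preserved). The outline is a single polygon with 16 vertices. Extrusion per mm of travel: 0.4 × 0.1 / (π × 0.875²) = 0.016630. Accumulating E over each segment gives final E = 0.5191.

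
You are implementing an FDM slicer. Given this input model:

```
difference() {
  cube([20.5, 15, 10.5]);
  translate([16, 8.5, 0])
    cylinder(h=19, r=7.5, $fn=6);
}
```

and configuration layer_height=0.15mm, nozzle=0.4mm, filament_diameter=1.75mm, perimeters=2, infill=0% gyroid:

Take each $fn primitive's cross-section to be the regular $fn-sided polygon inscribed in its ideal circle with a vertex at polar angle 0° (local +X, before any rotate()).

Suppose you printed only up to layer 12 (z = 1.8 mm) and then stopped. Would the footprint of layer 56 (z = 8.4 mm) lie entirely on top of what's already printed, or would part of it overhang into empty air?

Compare the two slices. At z = 1.8: the cube is present — its section is the full 20.5×15 rectangle (area 307.50 mm²); the cylinder at (16, 8.5): section is a regular 6-gon, circumradius r=7.5 (area = (6/2)·7.500²·sin(360°/6) = 146.14 mm²); Subtracting the remaining from the first: starting from the 20.5×15 cube (307.50 mm²), the r=7.5 cylinder at (16, 8.5) partially overlaps it — only the 130.55 mm² overlap (of its 146.14 mm²) is removed, clipping the outline — area = 176.95 mm². At z = 8.4: the cube (footprint 20.5×15) is included at this height (area 307.50 mm²); the cylinder at (16, 8.5): section is a regular 6-gon, circumradius r=7.5 (area = (6/2)·7.500²·sin(360°/6) = 146.14 mm²); Subtracting the remaining from the first: starting from the 20.5×15 cube (307.50 mm²), the r=7.5 cylinder at (16, 8.5) partially overlaps it — only the 130.55 mm² overlap (of its 146.14 mm²) is removed, clipping the outline — area = 176.95 mm². Checking containment: the cross-section at z = 8.4 is a subset of the cross-section at z = 1.8.

entirely on top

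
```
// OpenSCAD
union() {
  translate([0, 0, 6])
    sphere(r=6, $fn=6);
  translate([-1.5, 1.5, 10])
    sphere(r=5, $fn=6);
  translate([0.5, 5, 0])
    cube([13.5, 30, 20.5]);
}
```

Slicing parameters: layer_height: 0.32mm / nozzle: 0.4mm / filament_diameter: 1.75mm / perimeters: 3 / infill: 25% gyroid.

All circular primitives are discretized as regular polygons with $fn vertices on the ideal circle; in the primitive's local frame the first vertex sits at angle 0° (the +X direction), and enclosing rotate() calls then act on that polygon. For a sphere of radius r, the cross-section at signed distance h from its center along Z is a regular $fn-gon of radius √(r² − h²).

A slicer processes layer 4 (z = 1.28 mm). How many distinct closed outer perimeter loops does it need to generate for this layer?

2

At z = 1.28 mm: the sphere: section is a regular 6-gon, circumradius = √(r²−h²) = √(6²−4.72²) = 3.704; the sphere at (-1.5, 1.5) is absent (|z−center|=8.720 > r=5); the 13.5×30 cube at (0.5, 5) contributes its full rectangle; Merging all regions: the 2 present regions are separate (no shared area or edge), so areas and boundary lengths simply add and each stays a separate island — 2 connected regions. The result has 2 disconnected regions.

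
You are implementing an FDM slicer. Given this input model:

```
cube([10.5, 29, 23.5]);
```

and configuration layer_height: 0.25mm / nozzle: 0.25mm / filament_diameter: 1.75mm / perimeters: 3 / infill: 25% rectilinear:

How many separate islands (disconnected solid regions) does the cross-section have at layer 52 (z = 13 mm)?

1

At z = 13 mm: the cube (footprint 10.5×29) is included at this height. Overall, the cross-section is a single solid region. Island count = 1.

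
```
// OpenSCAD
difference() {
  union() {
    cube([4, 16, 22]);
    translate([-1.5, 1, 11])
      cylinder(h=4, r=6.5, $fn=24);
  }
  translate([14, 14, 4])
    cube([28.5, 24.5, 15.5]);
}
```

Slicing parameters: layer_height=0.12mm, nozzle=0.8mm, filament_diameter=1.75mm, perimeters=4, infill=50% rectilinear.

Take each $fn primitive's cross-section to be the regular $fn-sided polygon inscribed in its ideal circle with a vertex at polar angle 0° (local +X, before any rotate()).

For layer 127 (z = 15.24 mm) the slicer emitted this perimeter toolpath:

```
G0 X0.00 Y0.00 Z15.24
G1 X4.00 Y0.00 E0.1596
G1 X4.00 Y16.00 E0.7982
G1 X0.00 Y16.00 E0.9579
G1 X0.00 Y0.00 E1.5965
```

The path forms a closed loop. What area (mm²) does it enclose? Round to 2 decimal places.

Apply the shoelace formula to the sequence of (X, Y) vertices; enclosed area = 64.00 mm².

64.00 mm²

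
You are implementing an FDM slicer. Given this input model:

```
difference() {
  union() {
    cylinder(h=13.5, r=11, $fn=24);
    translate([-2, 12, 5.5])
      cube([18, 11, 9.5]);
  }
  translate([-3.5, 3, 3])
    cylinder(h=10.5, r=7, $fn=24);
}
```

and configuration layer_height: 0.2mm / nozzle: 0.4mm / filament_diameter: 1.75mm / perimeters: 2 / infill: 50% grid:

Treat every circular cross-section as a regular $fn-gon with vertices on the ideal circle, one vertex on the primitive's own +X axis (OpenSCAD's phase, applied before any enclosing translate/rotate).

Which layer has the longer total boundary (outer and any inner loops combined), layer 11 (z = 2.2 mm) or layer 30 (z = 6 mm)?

Layer 11 (z = 2.2): the r=11 cylinder gives a regular 24-gon of circumradius 11 (constant along its height) (perimeter = 2·24·11.000·sin(180°/24) = 68.92 mm); the cube at (-2, 12) is not intersected at this z (z outside [5.5, 15]); Taking the union: only the r=11 cylinder is present, so the union is just that shape — boundary = 68.92 mm; the cylinder at (-3.5, 3) is absent (z outside [3, 13.5]); Taking the first minus the rest: none of the subtracted shapes is present at this height, so that combined region is unchanged — boundary = 68.92 mm. So its perimeter = 68.92 mm. Layer 30 (z = 6): the r=11 cylinder contributes a regular 24-gon of circumradius 11 (perimeter = 2·24·11.000·sin(180°/24) = 68.92 mm); the cube at (-2, 12) is present — its section is the full 18×11 rectangle (perimeter 58.00 mm); Merging all regions: the 2 present regions are separate (no shared area or edge), so areas and boundary lengths simply add and each stays a separate island — boundary = 126.92 mm; the r=7 cylinder at (-3.5, 3) contributes a regular 24-gon of circumradius 7 (perimeter = 2·24·7.000·sin(180°/24) = 43.86 mm); Taking the first minus the rest: starting from the result so far, the r=7 cylinder at (-3.5, 3) partially overlaps it — only the 148.32 mm² overlap (of its 152.19 mm²) is removed, clipping the outline — boundary = 152.28 mm. So its perimeter = 152.28 mm. Layer 30 is larger (152.28 vs 68.92 mm).

layer 30 (z = 6 mm)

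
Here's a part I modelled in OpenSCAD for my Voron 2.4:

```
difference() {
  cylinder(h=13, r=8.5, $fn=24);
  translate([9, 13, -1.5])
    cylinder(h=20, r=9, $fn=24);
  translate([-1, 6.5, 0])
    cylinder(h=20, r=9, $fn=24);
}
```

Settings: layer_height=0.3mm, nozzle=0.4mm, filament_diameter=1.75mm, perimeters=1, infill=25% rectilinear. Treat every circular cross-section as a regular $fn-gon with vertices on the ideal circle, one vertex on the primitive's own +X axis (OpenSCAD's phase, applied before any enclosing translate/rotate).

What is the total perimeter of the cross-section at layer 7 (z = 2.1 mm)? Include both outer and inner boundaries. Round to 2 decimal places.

51.95 mm

At z = 2.1 mm: the r=8.5 cylinder contributes a regular 24-gon of circumradius 8.5 (perimeter = 2·24·8.500·sin(180°/24) = 53.25 mm); the cylinder at (9, 13): section is a regular 24-gon, circumradius r=9 (perimeter = 2·24·9.000·sin(180°/24) = 56.39 mm); the cylinder at (-1, 6.5): section is a regular 24-gon, circumradius r=9 (perimeter = 2·24·9.000·sin(180°/24) = 56.39 mm); Taking the first minus the rest: starting from the r=8.5 cylinder, the r=9 cylinder at (9, 13) partially overlaps it — only the 7.77 mm² overlap (of its 251.57 mm²) is removed, clipping the outline; the r=9 cylinder at (-1, 6.5) partially overlaps it — only the 118.21 mm² overlap (of its 251.57 mm²) is removed, clipping the outline — boundary = 51.95 mm. Overall, the cross-section is a single solid region. Total boundary length (outer) = 51.95 mm.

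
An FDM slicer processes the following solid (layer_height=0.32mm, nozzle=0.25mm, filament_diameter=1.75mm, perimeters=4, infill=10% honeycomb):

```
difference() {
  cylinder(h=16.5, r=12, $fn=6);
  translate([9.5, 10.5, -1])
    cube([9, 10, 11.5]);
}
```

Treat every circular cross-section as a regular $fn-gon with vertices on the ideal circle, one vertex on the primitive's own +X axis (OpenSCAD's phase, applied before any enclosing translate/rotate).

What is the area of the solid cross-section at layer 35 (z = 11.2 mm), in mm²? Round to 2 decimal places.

374.12 mm²

At z = 11.2 mm: the cylinder: section is a regular 6-gon, circumradius r=12 (area = (6/2)·12.000²·sin(360°/6) = 374.12 mm²); the cube at (9.5, 10.5) is absent (z outside [-1, 10.5]); Taking the first minus the rest: none of the subtracted shapes is present at this height, so the r=12 cylinder is unchanged — area = 374.12 mm². Overall, the cross-section is a single solid region. Net area = 374.12 mm².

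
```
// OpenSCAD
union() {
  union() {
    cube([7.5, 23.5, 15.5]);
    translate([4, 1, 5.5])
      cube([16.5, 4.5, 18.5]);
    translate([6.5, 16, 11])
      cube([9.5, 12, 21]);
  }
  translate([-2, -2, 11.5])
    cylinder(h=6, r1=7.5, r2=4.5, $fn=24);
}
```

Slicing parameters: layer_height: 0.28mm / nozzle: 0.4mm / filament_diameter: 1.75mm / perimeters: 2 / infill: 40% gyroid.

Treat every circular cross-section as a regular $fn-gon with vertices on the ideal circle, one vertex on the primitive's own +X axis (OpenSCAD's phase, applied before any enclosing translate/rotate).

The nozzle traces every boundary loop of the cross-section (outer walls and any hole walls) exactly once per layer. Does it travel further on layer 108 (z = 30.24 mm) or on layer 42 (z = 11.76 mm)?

Layer 108 (z = 30.24): the cube is absent (z outside [0, 15.5]); the cube at (4, 1) does not reach this height (z outside [5.5, 24]); the 9.5×12 cube at (6.5, 16) contributes its full rectangle (perimeter 43.00 mm); Merging all regions: only the 9.5×12 cube at (6.5, 16) is present, so the union is just that shape — boundary = 43.00 mm; the cone at (-2, -2) does not reach this height (z outside [11.5, 17.5]); Merging all regions: only the result so far is present, so the union is just that shape — boundary = 43.00 mm. So its perimeter = 43.00 mm. Layer 42 (z = 11.76): the cube is present — its section is the full 7.5×23.5 rectangle (perimeter 62.00 mm); the cube at (4, 1) is present — its section is the full 16.5×4.5 rectangle (perimeter 42.00 mm); the cube at (6.5, 16) is present — its section is the full 9.5×12 rectangle (perimeter 43.00 mm); Combining (union): the regions partially overlap (shared area 23.25 mm²), so the edge portions inside another operand are dropped and the merged outline is re-measured after clipping — boundary = 114.00 mm; the cone at (-2, -2): at t=0.043 of its height the radius interpolates to r₁+(r₂−r₁)t = 7.370, giving a regular 24-gon of that circumradius (perimeter = 2·24·7.370·sin(180°/24) = 46.17 mm); Merging all regions: the regions partially overlap (shared area 17.22 mm²), so the edge portions inside another operand are dropped and the merged outline is re-measured after clipping — boundary = 142.52 mm. So its perimeter = 142.52 mm. Layer 42 is larger (142.52 vs 43.00 mm).

layer 42 (z = 11.76 mm)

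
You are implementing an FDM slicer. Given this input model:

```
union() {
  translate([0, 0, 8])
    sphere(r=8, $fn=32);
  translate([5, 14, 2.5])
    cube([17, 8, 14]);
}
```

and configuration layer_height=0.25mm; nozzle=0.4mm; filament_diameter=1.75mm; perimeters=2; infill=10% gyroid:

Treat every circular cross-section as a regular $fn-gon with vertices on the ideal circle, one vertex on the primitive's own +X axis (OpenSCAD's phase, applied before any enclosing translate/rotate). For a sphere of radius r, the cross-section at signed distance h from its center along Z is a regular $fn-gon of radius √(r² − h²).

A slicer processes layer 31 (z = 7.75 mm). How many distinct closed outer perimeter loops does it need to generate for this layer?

At z = 7.75 mm: the r=8 sphere contributes a regular 32-gon of circumradius √(8²−0.25²) = 7.996; the cube at (5, 14) (footprint 17×8) is included at this height; Combining (union): the 2 present regions are separate (no shared area or edge), so areas and boundary lengths simply add and each stays a separate island — 2 connected regions. The result has 2 disconnected regions.

2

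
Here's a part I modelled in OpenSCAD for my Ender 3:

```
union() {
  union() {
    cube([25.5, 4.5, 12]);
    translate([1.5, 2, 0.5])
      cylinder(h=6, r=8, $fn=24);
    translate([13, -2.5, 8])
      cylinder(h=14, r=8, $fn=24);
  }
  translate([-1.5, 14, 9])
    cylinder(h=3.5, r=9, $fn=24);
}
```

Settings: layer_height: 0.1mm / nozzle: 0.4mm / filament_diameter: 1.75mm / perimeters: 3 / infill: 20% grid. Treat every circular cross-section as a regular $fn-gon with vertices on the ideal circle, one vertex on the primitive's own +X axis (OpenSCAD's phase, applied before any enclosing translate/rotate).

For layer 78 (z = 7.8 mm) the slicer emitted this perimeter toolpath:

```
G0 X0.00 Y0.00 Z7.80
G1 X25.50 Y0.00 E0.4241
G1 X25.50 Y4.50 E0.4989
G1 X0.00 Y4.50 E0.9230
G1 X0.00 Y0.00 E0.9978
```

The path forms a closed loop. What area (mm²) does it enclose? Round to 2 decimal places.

114.75 mm²

Apply the shoelace formula to the sequence of (X, Y) vertices; enclosed area = 114.75 mm².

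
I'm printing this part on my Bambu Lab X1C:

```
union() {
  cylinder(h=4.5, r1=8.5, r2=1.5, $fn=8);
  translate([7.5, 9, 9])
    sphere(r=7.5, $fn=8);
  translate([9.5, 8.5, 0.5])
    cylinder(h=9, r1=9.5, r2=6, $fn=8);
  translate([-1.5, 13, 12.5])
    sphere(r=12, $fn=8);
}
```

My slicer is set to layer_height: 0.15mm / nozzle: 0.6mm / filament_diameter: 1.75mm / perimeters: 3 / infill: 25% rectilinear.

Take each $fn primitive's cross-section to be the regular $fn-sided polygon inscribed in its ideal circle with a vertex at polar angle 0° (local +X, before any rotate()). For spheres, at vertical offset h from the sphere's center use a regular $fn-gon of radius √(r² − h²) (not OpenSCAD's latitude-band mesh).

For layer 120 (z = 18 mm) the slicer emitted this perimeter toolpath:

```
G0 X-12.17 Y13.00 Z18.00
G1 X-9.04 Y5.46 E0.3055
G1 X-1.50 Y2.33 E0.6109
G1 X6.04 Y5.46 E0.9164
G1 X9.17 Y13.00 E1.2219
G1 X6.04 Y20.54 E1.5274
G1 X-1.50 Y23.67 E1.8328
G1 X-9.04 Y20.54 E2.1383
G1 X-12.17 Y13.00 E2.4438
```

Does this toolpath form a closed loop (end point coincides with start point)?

yes

Start point (G0): (-12.17, 13.00). End point (last G1): the path returns to the start — closed.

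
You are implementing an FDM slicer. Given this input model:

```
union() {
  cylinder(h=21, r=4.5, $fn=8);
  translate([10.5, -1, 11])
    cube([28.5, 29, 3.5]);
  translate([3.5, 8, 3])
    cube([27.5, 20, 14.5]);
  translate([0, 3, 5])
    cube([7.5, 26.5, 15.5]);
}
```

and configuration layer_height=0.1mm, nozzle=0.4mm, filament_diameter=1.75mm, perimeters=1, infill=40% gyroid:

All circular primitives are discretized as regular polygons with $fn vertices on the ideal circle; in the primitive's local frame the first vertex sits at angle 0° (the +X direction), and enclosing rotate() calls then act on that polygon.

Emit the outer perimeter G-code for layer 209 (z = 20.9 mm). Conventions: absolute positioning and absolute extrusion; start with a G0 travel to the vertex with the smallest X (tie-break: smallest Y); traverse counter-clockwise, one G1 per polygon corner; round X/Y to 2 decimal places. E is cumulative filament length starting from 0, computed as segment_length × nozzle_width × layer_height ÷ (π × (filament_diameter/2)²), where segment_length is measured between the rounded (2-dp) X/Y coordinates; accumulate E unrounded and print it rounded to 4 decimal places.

G0 X-4.50 Y0.00 Z20.90
G1 X-3.18 Y-3.18 E0.0573
G1 X0.00 Y-4.50 E0.1145
G1 X3.18 Y-3.18 E0.1718
G1 X4.50 Y0.00 E0.2290
G1 X3.18 Y3.18 E0.2863
G1 X0.00 Y4.50 E0.3436
G1 X-3.18 Y3.18 E0.4008
G1 X-4.50 Y0.00 E0.4581

At z = 20.9 mm: the r=4.5 cylinder contributes a regular 8-gon of circumradius 4.5; the cube at (10.5, -1) does not reach this height (z outside [11, 14.5]); the cube at (3.5, 8) does not reach this height (z outside [3, 17.5]); the cube at (0, 3) is not intersected at this z (z outside [5, 20.5]); Taking the union: only the r=4.5 cylinder is present, so the union is just that shape — 1 connected region. The outline is a single polygon with 8 vertices. Extrusion per mm of travel: 0.4 × 0.1 / (π × 0.875²) = 0.016630. Accumulating E over each segment gives final E = 0.4581.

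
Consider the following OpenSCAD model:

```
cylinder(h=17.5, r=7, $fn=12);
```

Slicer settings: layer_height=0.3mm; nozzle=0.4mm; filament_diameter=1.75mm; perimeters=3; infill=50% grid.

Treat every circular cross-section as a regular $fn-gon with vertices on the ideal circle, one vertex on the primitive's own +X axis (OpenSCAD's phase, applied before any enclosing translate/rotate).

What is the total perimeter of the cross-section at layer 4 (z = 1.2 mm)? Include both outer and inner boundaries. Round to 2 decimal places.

At z = 1.2 mm: the cylinder: section is a regular 12-gon, circumradius r=7 (perimeter = 2·12·7.000·sin(180°/12) = 43.48 mm). Overall, the cross-section is a single solid region. Total boundary length (outer) = 43.48 mm.

43.48 mm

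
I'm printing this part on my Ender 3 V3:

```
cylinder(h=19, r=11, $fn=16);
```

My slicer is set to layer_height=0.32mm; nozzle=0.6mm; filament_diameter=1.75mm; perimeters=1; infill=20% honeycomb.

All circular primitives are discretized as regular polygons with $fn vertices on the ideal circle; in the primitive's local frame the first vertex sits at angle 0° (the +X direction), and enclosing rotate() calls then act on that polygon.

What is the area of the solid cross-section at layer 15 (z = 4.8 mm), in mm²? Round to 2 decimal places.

At z = 4.8 mm: the cylinder: section is a regular 16-gon, circumradius r=11 (area = (16/2)·11.000²·sin(360°/16) = 370.44 mm²). Overall, the cross-section is a single solid region. Net area = 370.44 mm².

370.44 mm²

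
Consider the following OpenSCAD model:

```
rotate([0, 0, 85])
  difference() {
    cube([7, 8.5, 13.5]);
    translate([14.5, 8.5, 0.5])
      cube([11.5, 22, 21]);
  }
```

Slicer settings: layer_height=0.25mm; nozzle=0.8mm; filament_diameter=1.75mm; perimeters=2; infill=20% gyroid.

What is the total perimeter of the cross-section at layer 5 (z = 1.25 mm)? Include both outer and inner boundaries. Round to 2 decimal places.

31.00 mm

At z = 1.25 mm: the 7×8.5 cube contributes its full rectangle (perimeter 31.00 mm); the 11.5×22 cube at (14.5, 8.5) contributes its full rectangle (perimeter 67.00 mm); After the difference (first − rest): starting from the 7×8.5 cube, the 11.5×22 cube at (14.5, 8.5) misses the remaining region (no effect) — boundary = 31.00 mm; (rotated 85° about Z; rotation is an isometry so areas/perimeters/island counts are preserved). Overall, the cross-section is a single solid region. Total boundary length (outer) = 31.00 mm.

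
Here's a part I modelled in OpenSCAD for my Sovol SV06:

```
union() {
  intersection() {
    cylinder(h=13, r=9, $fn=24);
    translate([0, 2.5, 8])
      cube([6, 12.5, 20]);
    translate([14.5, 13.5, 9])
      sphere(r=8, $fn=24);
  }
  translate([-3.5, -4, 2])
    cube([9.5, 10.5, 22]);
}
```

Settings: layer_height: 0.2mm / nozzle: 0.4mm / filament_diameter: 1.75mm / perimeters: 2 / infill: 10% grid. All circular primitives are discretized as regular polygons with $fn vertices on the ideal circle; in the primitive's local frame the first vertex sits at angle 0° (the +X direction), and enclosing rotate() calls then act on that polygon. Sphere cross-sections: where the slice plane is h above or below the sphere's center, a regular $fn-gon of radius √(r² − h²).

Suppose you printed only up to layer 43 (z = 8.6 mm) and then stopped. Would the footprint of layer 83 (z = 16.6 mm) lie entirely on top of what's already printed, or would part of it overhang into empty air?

entirely on top

Compare the two slices. At z = 8.6: the cylinder: section is a regular 24-gon, circumradius r=9 (area = (24/2)·9.000²·sin(360°/24) = 251.57 mm²); the cube at (0, 2.5) (footprint 6×12.5) is included at this height (area 75.00 mm²); the r=8 sphere at (14.5, 13.5) contributes a regular 24-gon of circumradius √(8²−0.4²) = 7.990 (area = (24/2)·7.990²·sin(360°/24) = 198.28 mm²); After intersecting: the 6×12.5 cube at (0, 2.5) partially overlaps the r=9 cylinder; clipping to the common part keeps 34.33 mm²; the r=8 sphere at (14.5, 13.5) does not overlap the running intersection (empty) — nothing remains; the cube at (-3.5, -4) (footprint 9.5×10.5) is included at this height (area 99.75 mm²); Combining (union): only the 9.5×10.5 cube at (-3.5, -4) is present, so the union is just that shape — area = 99.75 mm². At z = 16.6: the cylinder is not intersected at this z (z outside [0, 13]); the 6×12.5 cube at (0, 2.5) contributes its full rectangle (area 75.00 mm²); the sphere at (14.5, 13.5): section is a regular 24-gon, circumradius = √(r²−h²) = √(8²−7.6²) = 2.498 (area = (24/2)·2.498²·sin(360°/24) = 19.38 mm²); After intersecting: at least one operand is absent at this height, so nothing remains; the cube at (-3.5, -4) (footprint 9.5×10.5) is included at this height (area 99.75 mm²); Taking the union: only the 9.5×10.5 cube at (-3.5, -4) is present, so the union is just that shape — area = 99.75 mm². Checking containment: the cross-section at z = 16.6 is a subset of the cross-section at z = 8.6.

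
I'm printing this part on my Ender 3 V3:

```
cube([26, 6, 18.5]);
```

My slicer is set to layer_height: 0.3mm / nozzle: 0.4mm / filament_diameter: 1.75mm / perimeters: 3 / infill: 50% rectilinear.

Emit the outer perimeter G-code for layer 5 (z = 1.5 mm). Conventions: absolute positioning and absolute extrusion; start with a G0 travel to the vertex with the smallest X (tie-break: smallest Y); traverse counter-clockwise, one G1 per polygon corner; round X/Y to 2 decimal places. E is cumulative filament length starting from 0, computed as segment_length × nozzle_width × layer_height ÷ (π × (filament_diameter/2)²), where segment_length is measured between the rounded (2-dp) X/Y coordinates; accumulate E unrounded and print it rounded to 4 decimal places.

G0 X0.00 Y0.00 Z1.50
G1 X26.00 Y0.00 E1.2971
G1 X26.00 Y6.00 E1.5965
G1 X0.00 Y6.00 E2.8936
G1 X0.00 Y0.00 E3.1930

At z = 1.5 mm: the cube (footprint 26×6) is included at this height. The outline is a single polygon with 4 vertices. Extrusion per mm of travel: 0.4 × 0.3 / (π × 0.875²) = 0.049890. Accumulating E over each segment gives final E = 3.1930.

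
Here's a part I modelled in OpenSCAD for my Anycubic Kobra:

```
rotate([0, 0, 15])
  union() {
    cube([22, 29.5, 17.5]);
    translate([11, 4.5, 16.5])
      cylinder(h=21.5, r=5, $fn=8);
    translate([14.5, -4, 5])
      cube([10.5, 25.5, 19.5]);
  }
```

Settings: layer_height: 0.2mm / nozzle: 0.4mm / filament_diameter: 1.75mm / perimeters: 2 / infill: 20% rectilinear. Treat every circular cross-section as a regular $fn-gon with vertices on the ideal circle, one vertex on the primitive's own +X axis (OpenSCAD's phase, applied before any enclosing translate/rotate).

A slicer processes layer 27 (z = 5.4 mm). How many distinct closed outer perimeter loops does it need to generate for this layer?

1

At z = 5.4 mm: the 22×29.5 cube contributes its full rectangle; the cylinder at (11, 4.5) is absent (z outside [16.5, 38]); the cube at (14.5, -4) (footprint 10.5×25.5) is included at this height; Merging all regions: the regions partially overlap (shared area 161.25 mm²), so overlapping operands fuse into one piece — 1 connected region; (rotated 15° about Z; rotation is an isometry so areas/perimeters/island counts are preserved). The result has 1 disconnected region.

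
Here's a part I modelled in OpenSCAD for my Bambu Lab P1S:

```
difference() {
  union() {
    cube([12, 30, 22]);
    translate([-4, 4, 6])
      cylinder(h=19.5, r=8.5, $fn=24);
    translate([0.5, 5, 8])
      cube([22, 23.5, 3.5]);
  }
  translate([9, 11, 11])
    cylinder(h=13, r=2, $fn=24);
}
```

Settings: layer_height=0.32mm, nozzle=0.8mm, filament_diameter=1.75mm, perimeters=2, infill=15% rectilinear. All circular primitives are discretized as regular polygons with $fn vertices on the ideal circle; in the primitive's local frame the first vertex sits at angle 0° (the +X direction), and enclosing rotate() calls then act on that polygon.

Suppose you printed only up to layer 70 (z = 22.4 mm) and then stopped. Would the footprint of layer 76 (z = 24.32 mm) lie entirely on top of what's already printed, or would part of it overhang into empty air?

Compare the two slices. At z = 22.4: the cube does not reach this height (z outside [0, 22]); the r=8.5 cylinder at (-4, 4) gives a regular 24-gon of circumradius 8.5 (constant along its height) (area = (24/2)·8.500²·sin(360°/24) = 224.40 mm²); the cube at (0.5, 5) is absent (z outside [8, 11.5]); Merging all regions: only the r=8.5 cylinder at (-4, 4) is present, so the union is just that shape — area = 224.40 mm²; the r=2 cylinder at (9, 11) contributes a regular 24-gon of circumradius 2 (area = (24/2)·2.000²·sin(360°/24) = 12.42 mm²); After the difference (first − rest): starting from that combined region (224.40 mm²), the r=2 cylinder at (9, 11) misses the remaining region (no effect) — area = 224.40 mm². At z = 24.32: the cube is not intersected at this z (z outside [0, 22]); the r=8.5 cylinder at (-4, 4) contributes a regular 24-gon of circumradius 8.5 (area = (24/2)·8.500²·sin(360°/24) = 224.40 mm²); the cube at (0.5, 5) is not intersected at this z (z outside [8, 11.5]); Taking the union: only the r=8.5 cylinder at (-4, 4) is present, so the union is just that shape — area = 224.40 mm²; the cylinder at (9, 11) is absent (z outside [11, 24]); Taking the first minus the rest: none of the subtracted shapes is present at this height, so the result so far is unchanged — area = 224.40 mm². Checking containment: the cross-section at z = 24.32 is a subset of the cross-section at z = 22.4.

entirely on top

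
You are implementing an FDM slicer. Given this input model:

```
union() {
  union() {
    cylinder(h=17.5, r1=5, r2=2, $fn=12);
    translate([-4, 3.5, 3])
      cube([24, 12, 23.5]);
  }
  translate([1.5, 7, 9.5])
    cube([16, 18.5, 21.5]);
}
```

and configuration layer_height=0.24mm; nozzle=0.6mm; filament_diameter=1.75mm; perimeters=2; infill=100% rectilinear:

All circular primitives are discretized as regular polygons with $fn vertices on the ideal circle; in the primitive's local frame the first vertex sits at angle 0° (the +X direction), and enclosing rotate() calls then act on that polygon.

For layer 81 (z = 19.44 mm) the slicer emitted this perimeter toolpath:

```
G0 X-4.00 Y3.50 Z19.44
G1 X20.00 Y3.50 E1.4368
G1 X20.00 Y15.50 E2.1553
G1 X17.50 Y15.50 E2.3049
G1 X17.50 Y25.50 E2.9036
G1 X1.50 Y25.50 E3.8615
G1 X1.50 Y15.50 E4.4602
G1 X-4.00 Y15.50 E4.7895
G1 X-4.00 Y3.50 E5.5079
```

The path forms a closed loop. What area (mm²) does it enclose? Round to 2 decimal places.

Apply the shoelace formula to the sequence of (X, Y) vertices; enclosed area = 448.00 mm².

448.00 mm²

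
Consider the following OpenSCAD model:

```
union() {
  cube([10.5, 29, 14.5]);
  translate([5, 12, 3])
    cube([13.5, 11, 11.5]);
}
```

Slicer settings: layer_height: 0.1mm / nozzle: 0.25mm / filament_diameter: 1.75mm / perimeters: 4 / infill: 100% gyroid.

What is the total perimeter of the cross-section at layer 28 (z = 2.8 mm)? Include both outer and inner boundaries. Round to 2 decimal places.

79.00 mm

At z = 2.8 mm: the cube is present — its section is the full 10.5×29 rectangle (perimeter 79.00 mm); the cube at (5, 12) does not reach this height (z outside [3, 14.5]); Taking the union: only the 10.5×29 cube is present, so the union is just that shape — boundary = 79.00 mm. Overall, the cross-section is a single solid region. Total boundary length (outer) = 79.00 mm.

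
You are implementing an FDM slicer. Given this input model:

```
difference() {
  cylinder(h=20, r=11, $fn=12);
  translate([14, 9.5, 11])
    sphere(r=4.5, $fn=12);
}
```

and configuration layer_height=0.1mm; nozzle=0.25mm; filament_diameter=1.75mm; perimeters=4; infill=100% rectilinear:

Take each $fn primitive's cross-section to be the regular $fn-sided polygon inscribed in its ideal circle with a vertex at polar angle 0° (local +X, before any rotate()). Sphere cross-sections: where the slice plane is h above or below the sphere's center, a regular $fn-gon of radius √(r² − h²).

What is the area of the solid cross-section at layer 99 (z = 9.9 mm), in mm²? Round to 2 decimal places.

363.00 mm²

At z = 9.9 mm: the cylinder: section is a regular 12-gon, circumradius r=11 (area = (12/2)·11.000²·sin(360°/12) = 363.00 mm²); the sphere at (14, 9.5): section is a regular 12-gon, circumradius = √(r²−h²) = √(4.5²−1.1²) = 4.363 (area = (12/2)·4.363²·sin(360°/12) = 57.12 mm²); Taking the first minus the rest: starting from the r=11 cylinder (363.00 mm²), the r=4.5 sphere at (14, 9.5) misses the remaining region (no effect) — area = 363.00 mm². Overall, the cross-section is a single solid region. Net area = 363.00 mm².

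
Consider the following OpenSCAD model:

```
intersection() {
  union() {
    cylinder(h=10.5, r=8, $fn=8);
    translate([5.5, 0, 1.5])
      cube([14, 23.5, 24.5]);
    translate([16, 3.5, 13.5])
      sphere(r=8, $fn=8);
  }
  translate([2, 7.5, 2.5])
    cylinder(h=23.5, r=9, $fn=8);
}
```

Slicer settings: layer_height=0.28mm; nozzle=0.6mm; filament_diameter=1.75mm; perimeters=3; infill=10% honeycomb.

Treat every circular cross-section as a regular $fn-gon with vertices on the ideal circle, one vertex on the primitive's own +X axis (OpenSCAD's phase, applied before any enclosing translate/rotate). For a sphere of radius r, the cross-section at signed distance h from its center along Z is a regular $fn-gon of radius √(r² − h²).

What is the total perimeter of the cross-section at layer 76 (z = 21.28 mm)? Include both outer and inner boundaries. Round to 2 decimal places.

35.02 mm

At z = 21.28 mm: the cylinder does not reach this height (z outside [0, 10.5]); the cube at (5.5, 0) is present — its section is the full 14×23.5 rectangle (perimeter 75.00 mm); the r=8 sphere at (16, 3.5) contributes a regular 8-gon of circumradius √(8²−7.78²) = 1.863 (perimeter = 2·8·1.863·sin(180°/8) = 11.41 mm); Taking the union: the r=8 sphere at (16, 3.5) lies entirely inside the 14×23.5 cube at (5.5, 0), so the union is just the 14×23.5 cube at (5.5, 0) — boundary = 75.00 mm; the r=9 cylinder at (2, 7.5) gives a regular 8-gon of circumradius 9 (constant along its height) (perimeter = 2·8·9.000·sin(180°/8) = 55.11 mm); Keeping only the common overlap: the r=9 cylinder at (2, 7.5) partially overlaps that combined region; clipping to the common part keeps 56.62 mm² — boundary = 35.02 mm. Overall, the cross-section is a single solid region. Total boundary length (outer) = 35.02 mm.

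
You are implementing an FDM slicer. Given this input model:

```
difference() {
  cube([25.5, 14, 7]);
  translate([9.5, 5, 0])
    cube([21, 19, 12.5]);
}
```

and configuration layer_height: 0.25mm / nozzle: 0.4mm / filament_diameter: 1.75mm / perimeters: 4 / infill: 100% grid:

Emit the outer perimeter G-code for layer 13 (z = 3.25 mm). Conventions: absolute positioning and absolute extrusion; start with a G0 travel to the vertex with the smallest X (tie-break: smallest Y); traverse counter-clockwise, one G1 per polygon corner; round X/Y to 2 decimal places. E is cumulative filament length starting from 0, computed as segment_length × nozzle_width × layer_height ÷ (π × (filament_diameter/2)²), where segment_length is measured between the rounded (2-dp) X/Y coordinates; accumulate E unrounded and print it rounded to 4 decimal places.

G0 X0.00 Y0.00 Z3.25
G1 X25.50 Y0.00 E1.0602
G1 X25.50 Y5.00 E1.2680
G1 X9.50 Y5.00 E1.9332
G1 X9.50 Y14.00 E2.3074
G1 X0.00 Y14.00 E2.7024
G1 X0.00 Y0.00 E3.2844

At z = 3.25 mm: the cube (footprint 25.5×14) is included at this height; the cube at (9.5, 5) (footprint 21×19) is included at this height; Taking the first minus the rest: starting from the 25.5×14 cube, the 21×19 cube at (9.5, 5) partially overlaps it — only the 144.00 mm² overlap (of its 399.00 mm²) is removed, clipping the outline — 1 connected region. The outline is a single polygon with 6 vertices. Extrusion per mm of travel: 0.4 × 0.25 / (π × 0.875²) = 0.041575. Accumulating E over each segment gives final E = 3.2844.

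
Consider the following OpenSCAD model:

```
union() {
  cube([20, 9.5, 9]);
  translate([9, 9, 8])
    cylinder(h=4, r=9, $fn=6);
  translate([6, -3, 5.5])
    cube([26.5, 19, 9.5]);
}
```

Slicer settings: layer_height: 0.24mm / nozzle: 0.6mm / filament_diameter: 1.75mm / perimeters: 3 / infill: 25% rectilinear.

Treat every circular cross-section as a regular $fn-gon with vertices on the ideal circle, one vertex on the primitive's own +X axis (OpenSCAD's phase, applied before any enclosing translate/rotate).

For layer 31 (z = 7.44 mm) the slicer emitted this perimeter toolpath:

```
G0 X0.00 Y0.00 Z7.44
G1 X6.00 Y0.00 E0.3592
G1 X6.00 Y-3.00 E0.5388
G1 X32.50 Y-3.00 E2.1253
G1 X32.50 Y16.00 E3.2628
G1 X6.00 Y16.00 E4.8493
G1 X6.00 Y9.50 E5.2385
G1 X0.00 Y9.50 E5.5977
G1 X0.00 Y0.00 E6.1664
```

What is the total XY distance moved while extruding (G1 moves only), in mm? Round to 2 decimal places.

103.00 mm

Sum the Euclidean lengths of each G1 segment: total = 103.00 mm.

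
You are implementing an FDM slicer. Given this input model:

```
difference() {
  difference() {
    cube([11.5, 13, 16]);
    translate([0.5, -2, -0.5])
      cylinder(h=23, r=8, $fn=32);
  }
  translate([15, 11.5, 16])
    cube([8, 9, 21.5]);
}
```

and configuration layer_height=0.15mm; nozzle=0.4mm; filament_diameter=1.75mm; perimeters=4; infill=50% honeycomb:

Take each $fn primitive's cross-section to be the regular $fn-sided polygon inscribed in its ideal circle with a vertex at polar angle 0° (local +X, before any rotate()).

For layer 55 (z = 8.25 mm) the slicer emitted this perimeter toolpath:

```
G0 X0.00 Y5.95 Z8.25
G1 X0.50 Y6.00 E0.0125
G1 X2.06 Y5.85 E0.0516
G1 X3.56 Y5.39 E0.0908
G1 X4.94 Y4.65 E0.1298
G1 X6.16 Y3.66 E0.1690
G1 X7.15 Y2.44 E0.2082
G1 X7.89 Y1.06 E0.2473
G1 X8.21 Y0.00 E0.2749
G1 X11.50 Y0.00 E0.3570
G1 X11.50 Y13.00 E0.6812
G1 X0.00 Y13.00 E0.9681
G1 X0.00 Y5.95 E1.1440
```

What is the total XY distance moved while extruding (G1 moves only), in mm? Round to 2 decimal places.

Sum the Euclidean lengths of each G1 segment: total = 45.86 mm.

45.86 mm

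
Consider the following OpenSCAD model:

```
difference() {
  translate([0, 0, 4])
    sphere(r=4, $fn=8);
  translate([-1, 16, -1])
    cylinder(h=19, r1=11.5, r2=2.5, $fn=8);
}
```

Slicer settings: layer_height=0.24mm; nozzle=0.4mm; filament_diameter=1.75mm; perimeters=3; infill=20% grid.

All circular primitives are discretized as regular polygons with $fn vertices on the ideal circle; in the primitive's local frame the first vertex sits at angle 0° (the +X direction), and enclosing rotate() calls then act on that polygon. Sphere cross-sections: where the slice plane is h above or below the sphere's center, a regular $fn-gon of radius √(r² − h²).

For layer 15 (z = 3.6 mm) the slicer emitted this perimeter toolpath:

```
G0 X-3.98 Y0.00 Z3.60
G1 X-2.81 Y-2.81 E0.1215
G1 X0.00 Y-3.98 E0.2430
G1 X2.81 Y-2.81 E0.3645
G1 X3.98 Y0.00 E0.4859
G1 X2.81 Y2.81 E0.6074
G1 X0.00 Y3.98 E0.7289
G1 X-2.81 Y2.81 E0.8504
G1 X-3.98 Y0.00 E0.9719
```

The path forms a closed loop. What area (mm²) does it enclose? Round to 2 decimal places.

Apply the shoelace formula to the sequence of (X, Y) vertices; enclosed area = 44.74 mm².

44.74 mm²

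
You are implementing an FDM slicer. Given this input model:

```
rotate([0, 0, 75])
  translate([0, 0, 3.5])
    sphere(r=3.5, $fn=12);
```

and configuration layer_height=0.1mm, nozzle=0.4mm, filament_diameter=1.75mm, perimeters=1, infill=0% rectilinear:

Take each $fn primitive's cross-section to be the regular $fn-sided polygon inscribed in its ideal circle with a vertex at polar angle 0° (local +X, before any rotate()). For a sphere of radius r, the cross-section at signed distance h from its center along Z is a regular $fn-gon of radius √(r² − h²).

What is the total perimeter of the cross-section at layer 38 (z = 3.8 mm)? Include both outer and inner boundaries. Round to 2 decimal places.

21.66 mm

At z = 3.8 mm: the r=3.5 sphere contributes a regular 12-gon of circumradius √(3.5²−0.3²) = 3.487 (perimeter = 2·12·3.487·sin(180°/12) = 21.66 mm); (rotated 75° about Z; rotation is an isometry so areas/perimeters/island counts are preserved). Overall, the cross-section is a single solid region. Total boundary length (outer) = 21.66 mm.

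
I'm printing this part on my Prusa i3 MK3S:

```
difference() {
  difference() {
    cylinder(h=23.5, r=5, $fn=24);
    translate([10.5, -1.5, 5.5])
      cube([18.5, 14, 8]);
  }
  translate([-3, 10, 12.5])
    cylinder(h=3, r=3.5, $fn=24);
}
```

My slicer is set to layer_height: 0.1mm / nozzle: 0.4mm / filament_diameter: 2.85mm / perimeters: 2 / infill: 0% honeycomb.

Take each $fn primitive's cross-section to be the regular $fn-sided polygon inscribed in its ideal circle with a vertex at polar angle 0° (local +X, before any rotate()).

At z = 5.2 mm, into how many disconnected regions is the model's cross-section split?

At z = 5.2 mm: the r=5 cylinder gives a regular 24-gon of circumradius 5 (constant along its height); the cube at (10.5, -1.5) does not reach this height (z outside [5.5, 13.5]); Subtracting the remaining from the first: none of the subtracted shapes is present at this height, so the r=5 cylinder is unchanged — 1 connected region; the cylinder at (-3, 10) is absent (z outside [12.5, 15.5]); After the difference (first − rest): none of the subtracted shapes is present at this height, so the result so far is unchanged — 1 connected region. The result has 1 disconnected region.

1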